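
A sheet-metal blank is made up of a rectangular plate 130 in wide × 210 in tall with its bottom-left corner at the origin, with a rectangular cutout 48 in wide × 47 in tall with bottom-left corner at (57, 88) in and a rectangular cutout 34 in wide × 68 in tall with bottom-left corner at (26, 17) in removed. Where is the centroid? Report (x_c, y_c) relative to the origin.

Part | A | x̄ᵢ | ȳᵢ | A·x̄ᵢ | A·ȳᵢ
plate | 27300.00 | 65.00 | 105.00 | 1774500.00 | 2866500.00
hole 1 | -2256.00 | 81.00 | 111.50 | -182736.00 | -251544.00
hole 2 | -2312.00 | 43.00 | 51.00 | -99416.00 | -117912.00
Σ | 22732.00 |  |  | 1492348.00 | 2497044.00
x_c = 1492348.00 / 22732.00 = 65.65 in
y_c = 2497044.00 / 22732.00 = 109.85 in

x_c = 65.65 in, y_c = 109.85 in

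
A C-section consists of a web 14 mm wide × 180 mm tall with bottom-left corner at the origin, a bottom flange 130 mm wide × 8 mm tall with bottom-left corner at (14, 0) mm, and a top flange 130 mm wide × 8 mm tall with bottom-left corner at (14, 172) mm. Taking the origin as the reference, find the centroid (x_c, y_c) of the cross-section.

web: A = 14 × 180 = 2520.00, centroid at (7.00, 90.00).
bottom flange: A = 130 × 8 = 1040.00, centroid at (79.00, 4.00).
top flange: A = 130 × 8 = 1040.00, centroid at (79.00, 176.00).
ΣA = 4600.00 mm²
ΣAx_c = (2520.00)(7.00) + (1040.00)(79.00) + (1040.00)(79.00) = 181960.00 mm³
ΣAy_c = (2520.00)(90.00) + (1040.00)(4.00) + (1040.00)(176.00) = 414000.00 mm³
x_c = 181960.00 / 4600.00 = 39.56 mm
y_c = 414000.00 / 4600.00 = 90.00 mm

x_c = 39.56 mm, y_c = 90.00 mm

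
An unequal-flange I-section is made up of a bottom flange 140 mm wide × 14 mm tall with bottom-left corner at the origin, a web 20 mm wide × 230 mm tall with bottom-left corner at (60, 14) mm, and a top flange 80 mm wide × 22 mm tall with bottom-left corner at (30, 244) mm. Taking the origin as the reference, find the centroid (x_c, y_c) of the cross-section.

bottom flange: A = 140 × 14 = 1960.00, centroid at (70.00, 7.00).
web: A = 20 × 230 = 4600.00, centroid at (70.00, 129.00).
top flange: A = 80 × 22 = 1760.00, centroid at (70.00, 255.00).
ΣA = 8320.00 mm²
ΣAx_c = (1960.00)(70.00) + (4600.00)(70.00) + (1760.00)(70.00) = 582400.00 mm³
ΣAy_c = (1960.00)(7.00) + (4600.00)(129.00) + (1760.00)(255.00) = 1055920.00 mm³
x_c = 582400.00 / 8320.00 = 70.00 mm
y_c = 1055920.00 / 8320.00 = 126.91 mm

x_c = 70.00 mm, y_c = 126.91 mm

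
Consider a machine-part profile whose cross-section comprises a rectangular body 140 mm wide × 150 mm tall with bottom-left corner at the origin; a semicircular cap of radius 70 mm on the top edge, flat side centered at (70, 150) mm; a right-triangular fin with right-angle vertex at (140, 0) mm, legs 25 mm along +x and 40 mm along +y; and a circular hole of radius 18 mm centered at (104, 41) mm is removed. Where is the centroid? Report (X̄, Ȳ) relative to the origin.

X̄ = 70.16 mm, Ȳ = 103.73 mm

Part | A | x̄ᵢ | ȳᵢ | A·x̄ᵢ | A·ȳᵢ
rectangular body | 21000.00 | 70.00 | 75.00 | 1470000.00 | 1575000.00
semicircular top | 7696.90 | 70.00 | 179.71 | 538783.14 | 1383201.97
triangular fin | 500.00 | 148.33 | 13.33 | 74166.67 | 6666.67
hole | -1017.88 | 104.00 | 41.00 | -105859.11 | -41732.92
Σ | 28179.03 |  |  | 1977090.70 | 2923135.72
X̄ = 1977090.70 / 28179.03 = 70.16 mm
Ȳ = 2923135.72 / 28179.03 = 103.73 mm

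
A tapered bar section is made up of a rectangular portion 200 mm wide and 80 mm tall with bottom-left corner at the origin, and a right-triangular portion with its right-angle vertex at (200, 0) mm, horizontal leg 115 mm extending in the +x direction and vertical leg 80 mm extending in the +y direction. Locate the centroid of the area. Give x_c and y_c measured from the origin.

x_c = 130.89 mm, y_c = 37.02 mm

rectangular portion: A = 200 × 80 = 16000.00, centroid at (100.00, 40.00).
triangular portion: A = ½·115·80 = 4600.00, centroid at (238.33, 26.67).
ΣA = 20600.00 mm²
ΣAx_c = (16000.00)(100.00) + (4600.00)(238.33) = 2696333.33 mm³
ΣAy_c = (16000.00)(40.00) + (4600.00)(26.67) = 762666.67 mm³
x_c = 2696333.33 / 20600.00 = 130.89 mm
y_c = 762666.67 / 20600.00 = 37.02 mm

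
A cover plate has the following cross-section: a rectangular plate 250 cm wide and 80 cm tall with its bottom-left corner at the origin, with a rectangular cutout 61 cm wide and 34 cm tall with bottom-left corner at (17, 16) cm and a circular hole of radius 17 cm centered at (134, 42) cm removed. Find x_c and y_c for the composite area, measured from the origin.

plate: A = 250 × 80 = 20000.00, centroid at (125.00, 40.00).
hole 1: A = −(61 × 34) = -2074.00, centroid at (47.50, 33.00).
hole 2: A = −π·17² = -907.92, centroid at (134.00, 42.00).
ΣA = 17018.08 cm², ΣAx_c = 2279823.68 cm³, ΣAy_c = 693425.35 cm³.
x_c = 2279823.68/17018.08 = 133.96 cm; y_c = 693425.35/17018.08 = 40.75 cm.

x_c = 133.96 cm, y_c = 40.75 cm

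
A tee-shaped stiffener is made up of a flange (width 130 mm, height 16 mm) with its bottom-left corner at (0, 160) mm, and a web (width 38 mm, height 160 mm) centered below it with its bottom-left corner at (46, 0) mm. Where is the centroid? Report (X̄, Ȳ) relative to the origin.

Part | A | x̄ᵢ | ȳᵢ | A·x̄ᵢ | A·ȳᵢ
web | 6080.00 | 65.00 | 80.00 | 395200.00 | 486400.00
flange | 2080.00 | 65.00 | 168.00 | 135200.00 | 349440.00
Σ | 8160.00 |  |  | 530400.00 | 835840.00
X̄ = 530400.00 / 8160.00 = 65.00 mm
Ȳ = 835840.00 / 8160.00 = 102.43 mm

X̄ = 65.00 mm, Ȳ = 102.43 mm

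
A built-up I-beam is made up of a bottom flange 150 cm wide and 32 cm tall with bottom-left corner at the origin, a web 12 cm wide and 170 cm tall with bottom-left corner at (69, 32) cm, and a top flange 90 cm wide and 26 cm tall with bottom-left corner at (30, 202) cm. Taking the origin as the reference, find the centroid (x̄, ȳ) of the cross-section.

bottom flange: A = 150 × 32 = 4800.00, centroid at (75.00, 16.00).
web: A = 12 × 170 = 2040.00, centroid at (75.00, 117.00).
top flange: A = 90 × 26 = 2340.00, centroid at (75.00, 215.00).
ΣA = 9180.00 cm², ΣAx̄ = 688500.00 cm³, ΣAȳ = 818580.00 cm³.
x̄ = 688500.00/9180.00 = 75.00 cm; ȳ = 818580.00/9180.00 = 89.17 cm.

x̄ = 75.00 cm, ȳ = 89.17 cm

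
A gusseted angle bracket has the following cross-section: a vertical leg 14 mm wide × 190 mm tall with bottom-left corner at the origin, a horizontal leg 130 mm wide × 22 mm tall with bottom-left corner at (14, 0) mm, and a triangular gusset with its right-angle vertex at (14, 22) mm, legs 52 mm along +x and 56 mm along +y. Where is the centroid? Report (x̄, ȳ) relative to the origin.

x̄ = 41.60 mm, ȳ = 49.22 mm

Part | A | x̄ᵢ | ȳᵢ | A·x̄ᵢ | A·ȳᵢ
vertical leg | 2660.00 | 7.00 | 95.00 | 18620.00 | 252700.00
horizontal leg | 2860.00 | 79.00 | 11.00 | 225940.00 | 31460.00
gusset | 1456.00 | 31.33 | 40.67 | 45621.33 | 59210.67
Σ | 6976.00 |  |  | 290181.33 | 343370.67
x̄ = 290181.33 / 6976.00 = 41.60 mm
ȳ = 343370.67 / 6976.00 = 49.22 mm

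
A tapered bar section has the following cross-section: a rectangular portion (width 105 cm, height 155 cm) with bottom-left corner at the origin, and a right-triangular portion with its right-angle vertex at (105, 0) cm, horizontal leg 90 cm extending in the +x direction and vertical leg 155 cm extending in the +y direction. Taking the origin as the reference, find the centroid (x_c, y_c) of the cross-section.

x_c = 77.25 cm, y_c = 69.75 cm

rectangular portion: A = 105 × 155 = 16275.00, centroid at (52.50, 77.50).
triangular portion: A = ½·90·155 = 6975.00, centroid at (135.00, 51.67).
ΣA = 23250.00 cm²
ΣAx_c = (16275.00)(52.50) + (6975.00)(135.00) = 1796062.50 cm³
ΣAy_c = (16275.00)(77.50) + (6975.00)(51.67) = 1621687.50 cm³
x_c = 1796062.50 / 23250.00 = 77.25 cm
y_c = 1621687.50 / 23250.00 = 69.75 cm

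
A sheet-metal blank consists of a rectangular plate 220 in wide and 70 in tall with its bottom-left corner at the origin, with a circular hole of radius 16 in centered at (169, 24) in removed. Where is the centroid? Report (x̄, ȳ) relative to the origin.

plate: A = 220 × 70 = 15400.00, centroid at (110.00, 35.00).
hole: A = −π·16² = -804.25, centroid at (169.00, 24.00).
ΣA = 14595.75 in²
ΣAx̄ = (15400.00)(110.00) + (-804.25)(169.00) = 1558082.14 in³
ΣAȳ = (15400.00)(35.00) + (-804.25)(24.00) = 519698.05 in³
x̄ = 1558082.14 / 14595.75 = 106.75 in
ȳ = 519698.05 / 14595.75 = 35.61 in

x̄ = 106.75 in, ȳ = 35.61 in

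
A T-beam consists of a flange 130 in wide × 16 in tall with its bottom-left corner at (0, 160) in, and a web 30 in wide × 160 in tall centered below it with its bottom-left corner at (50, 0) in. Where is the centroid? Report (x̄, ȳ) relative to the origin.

x̄ = 65.00 in, ȳ = 106.60 in

Part | A | x̄ᵢ | ȳᵢ | A·x̄ᵢ | A·ȳᵢ
web | 4800.00 | 65.00 | 80.00 | 312000.00 | 384000.00
flange | 2080.00 | 65.00 | 168.00 | 135200.00 | 349440.00
Σ | 6880.00 |  |  | 447200.00 | 733440.00
x̄ = 447200.00 / 6880.00 = 65.00 in
ȳ = 733440.00 / 6880.00 = 106.60 in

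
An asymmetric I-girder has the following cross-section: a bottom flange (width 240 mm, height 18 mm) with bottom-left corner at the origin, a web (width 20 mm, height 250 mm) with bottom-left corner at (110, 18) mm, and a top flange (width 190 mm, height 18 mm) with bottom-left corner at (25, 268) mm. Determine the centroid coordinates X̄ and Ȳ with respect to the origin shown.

Part | A | x̄ᵢ | ȳᵢ | A·x̄ᵢ | A·ȳᵢ
bottom flange | 4320.00 | 120.00 | 9.00 | 518400.00 | 38880.00
web | 5000.00 | 120.00 | 143.00 | 600000.00 | 715000.00
top flange | 3420.00 | 120.00 | 277.00 | 410400.00 | 947340.00
Σ | 12740.00 |  |  | 1528800.00 | 1701220.00
X̄ = 1528800.00 / 12740.00 = 120.00 mm
Ȳ = 1701220.00 / 12740.00 = 133.53 mm

X̄ = 120.00 mm, Ȳ = 133.53 mm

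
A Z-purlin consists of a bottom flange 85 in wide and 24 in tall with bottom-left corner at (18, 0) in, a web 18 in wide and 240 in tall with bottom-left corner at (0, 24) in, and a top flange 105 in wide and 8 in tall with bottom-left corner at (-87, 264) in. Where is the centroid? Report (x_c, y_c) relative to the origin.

x_c = 18.52 in, y_c = 121.07 in

bottom flange: A = 85 × 24 = 2040.00, centroid at (60.50, 12.00).
web: A = 18 × 240 = 4320.00, centroid at (9.00, 144.00).
top flange: A = 105 × 8 = 840.00, centroid at (-34.50, 268.00).
ΣA = 7200.00 in², ΣAx_c = 133320.00 in³, ΣAy_c = 871680.00 in³.
x_c = 133320.00/7200.00 = 18.52 in; y_c = 871680.00/7200.00 = 121.07 in.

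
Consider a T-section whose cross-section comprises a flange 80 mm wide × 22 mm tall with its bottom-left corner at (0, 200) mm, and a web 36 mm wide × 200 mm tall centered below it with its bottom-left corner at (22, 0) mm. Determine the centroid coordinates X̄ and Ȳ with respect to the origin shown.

X̄ = 40.00 mm, Ȳ = 121.80 mm

Part | A | x̄ᵢ | ȳᵢ | A·x̄ᵢ | A·ȳᵢ
web | 7200.00 | 40.00 | 100.00 | 288000.00 | 720000.00
flange | 1760.00 | 40.00 | 211.00 | 70400.00 | 371360.00
Σ | 8960.00 |  |  | 358400.00 | 1091360.00
X̄ = 358400.00 / 8960.00 = 40.00 mm
Ȳ = 1091360.00 / 8960.00 = 121.80 mm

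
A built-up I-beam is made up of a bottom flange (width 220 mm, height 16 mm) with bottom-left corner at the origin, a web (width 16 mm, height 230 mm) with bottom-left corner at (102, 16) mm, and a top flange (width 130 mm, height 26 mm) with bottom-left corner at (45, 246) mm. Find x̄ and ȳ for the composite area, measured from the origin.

bottom flange: A = 220 × 16 = 3520.00, centroid at (110.00, 8.00).
web: A = 16 × 230 = 3680.00, centroid at (110.00, 131.00).
top flange: A = 130 × 26 = 3380.00, centroid at (110.00, 259.00).
ΣA = 10580.00 mm²
ΣAx̄ = (3520.00)(110.00) + (3680.00)(110.00) + (3380.00)(110.00) = 1163800.00 mm³
ΣAȳ = (3520.00)(8.00) + (3680.00)(131.00) + (3380.00)(259.00) = 1385660.00 mm³
x̄ = 1163800.00 / 10580.00 = 110.00 mm
ȳ = 1385660.00 / 10580.00 = 130.97 mm

x̄ = 110.00 mm, ȳ = 130.97 mm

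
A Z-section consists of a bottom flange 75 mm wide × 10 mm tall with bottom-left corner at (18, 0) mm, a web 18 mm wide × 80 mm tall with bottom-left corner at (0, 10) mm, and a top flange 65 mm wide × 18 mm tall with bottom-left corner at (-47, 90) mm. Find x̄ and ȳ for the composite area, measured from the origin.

x̄ = 11.20 mm, ȳ = 57.02 mm

Part | A | x̄ᵢ | ȳᵢ | A·x̄ᵢ | A·ȳᵢ
bottom flange | 750.00 | 55.50 | 5.00 | 41625.00 | 3750.00
web | 1440.00 | 9.00 | 50.00 | 12960.00 | 72000.00
top flange | 1170.00 | -14.50 | 99.00 | -16965.00 | 115830.00
Σ | 3360.00 |  |  | 37620.00 | 191580.00
x̄ = 37620.00 / 3360.00 = 11.20 mm
ȳ = 191580.00 / 3360.00 = 57.02 mm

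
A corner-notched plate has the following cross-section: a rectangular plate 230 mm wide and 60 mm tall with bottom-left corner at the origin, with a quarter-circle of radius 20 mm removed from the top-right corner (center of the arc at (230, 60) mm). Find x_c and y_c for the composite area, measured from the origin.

plate: A = 230 × 60 = 13800.00, centroid at (115.00, 30.00).
removed quarter-circle: A = −¼π·20² = -314.16, centroid at (221.51, 51.51).
ΣA = 13485.84 mm²
ΣAx_c = (13800.00)(115.00) + (-314.16)(221.51) = 1517410.04 mm³
ΣAy_c = (13800.00)(30.00) + (-314.16)(51.51) = 397817.11 mm³
x_c = 1517410.04 / 13485.84 = 112.52 mm
y_c = 397817.11 / 13485.84 = 29.50 mm

x_c = 112.52 mm, y_c = 29.50 mm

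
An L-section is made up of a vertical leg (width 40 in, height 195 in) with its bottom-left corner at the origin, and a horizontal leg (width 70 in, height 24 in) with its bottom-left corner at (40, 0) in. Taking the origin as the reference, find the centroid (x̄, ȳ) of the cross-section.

x̄ = 29.75 in, ȳ = 82.35 in

vertical leg: A = 40 × 195 = 7800.00, centroid at (20.00, 97.50).
horizontal leg: A = 70 × 24 = 1680.00, centroid at (75.00, 12.00).
ΣA = 9480.00 in², ΣAx̄ = 282000.00 in³, ΣAȳ = 780660.00 in³.
x̄ = 282000.00/9480.00 = 29.75 in; ȳ = 780660.00/9480.00 = 82.35 in.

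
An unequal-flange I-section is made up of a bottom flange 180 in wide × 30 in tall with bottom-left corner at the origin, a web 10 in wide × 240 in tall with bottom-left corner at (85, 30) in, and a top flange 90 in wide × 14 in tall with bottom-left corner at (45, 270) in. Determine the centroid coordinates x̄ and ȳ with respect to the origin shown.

x̄ = 90.00 in, ȳ = 87.20 in

Part | A | x̄ᵢ | ȳᵢ | A·x̄ᵢ | A·ȳᵢ
bottom flange | 5400.00 | 90.00 | 15.00 | 486000.00 | 81000.00
web | 2400.00 | 90.00 | 150.00 | 216000.00 | 360000.00
top flange | 1260.00 | 90.00 | 277.00 | 113400.00 | 349020.00
Σ | 9060.00 |  |  | 815400.00 | 790020.00
x̄ = 815400.00 / 9060.00 = 90.00 in
ȳ = 790020.00 / 9060.00 = 87.20 in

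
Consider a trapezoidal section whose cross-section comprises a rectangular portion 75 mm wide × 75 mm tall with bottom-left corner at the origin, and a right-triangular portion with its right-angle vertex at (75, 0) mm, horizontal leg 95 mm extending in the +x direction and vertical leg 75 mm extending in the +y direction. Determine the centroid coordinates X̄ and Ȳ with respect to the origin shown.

X̄ = 64.32 mm, Ȳ = 32.65 mm

Part | A | x̄ᵢ | ȳᵢ | A·x̄ᵢ | A·ȳᵢ
rectangular portion | 5625.00 | 37.50 | 37.50 | 210937.50 | 210937.50
triangular portion | 3562.50 | 106.67 | 25.00 | 380000.00 | 89062.50
Σ | 9187.50 |  |  | 590937.50 | 300000.00
X̄ = 590937.50 / 9187.50 = 64.32 mm
Ȳ = 300000.00 / 9187.50 = 32.65 mm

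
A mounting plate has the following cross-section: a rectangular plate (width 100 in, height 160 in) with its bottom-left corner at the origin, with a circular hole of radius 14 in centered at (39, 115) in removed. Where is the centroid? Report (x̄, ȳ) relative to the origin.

x̄ = 50.44 in, ȳ = 78.60 in

Part | A | x̄ᵢ | ȳᵢ | A·x̄ᵢ | A·ȳᵢ
plate | 16000.00 | 50.00 | 80.00 | 800000.00 | 1280000.00
hole | -615.75 | 39.00 | 115.00 | -24014.33 | -70811.50
Σ | 15384.25 |  |  | 775985.67 | 1209188.50
x̄ = 775985.67 / 15384.25 = 50.44 in
ȳ = 1209188.50 / 15384.25 = 78.60 in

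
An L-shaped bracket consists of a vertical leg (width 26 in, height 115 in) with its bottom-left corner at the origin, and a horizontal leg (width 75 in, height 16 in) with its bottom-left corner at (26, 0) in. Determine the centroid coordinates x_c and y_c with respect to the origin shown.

vertical leg: A = 26 × 115 = 2990.00, centroid at (13.00, 57.50).
horizontal leg: A = 75 × 16 = 1200.00, centroid at (63.50, 8.00).
ΣA = 4190.00 in²
ΣAx_c = (2990.00)(13.00) + (1200.00)(63.50) = 115070.00 in³
ΣAy_c = (2990.00)(57.50) + (1200.00)(8.00) = 181525.00 in³
x_c = 115070.00 / 4190.00 = 27.46 in
y_c = 181525.00 / 4190.00 = 43.32 in

x_c = 27.46 in, y_c = 43.32 in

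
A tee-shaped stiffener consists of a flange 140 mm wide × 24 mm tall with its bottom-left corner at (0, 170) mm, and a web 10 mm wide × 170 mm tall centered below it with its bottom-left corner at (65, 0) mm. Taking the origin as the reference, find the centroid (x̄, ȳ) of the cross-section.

web: A = 10 × 170 = 1700.00, centroid at (70.00, 85.00).
flange: A = 140 × 24 = 3360.00, centroid at (70.00, 182.00).
ΣA = 5060.00 mm², ΣAx̄ = 354200.00 mm³, ΣAȳ = 756020.00 mm³.
x̄ = 354200.00/5060.00 = 70.00 mm; ȳ = 756020.00/5060.00 = 149.41 mm.

x̄ = 70.00 mm, ȳ = 149.41 mm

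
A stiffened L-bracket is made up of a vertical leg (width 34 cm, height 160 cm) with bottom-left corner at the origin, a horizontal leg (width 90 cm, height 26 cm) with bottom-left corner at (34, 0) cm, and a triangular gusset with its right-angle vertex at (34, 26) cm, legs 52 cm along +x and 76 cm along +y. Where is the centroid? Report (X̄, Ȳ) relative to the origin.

vertical leg: A = 34 × 160 = 5440.00, centroid at (17.00, 80.00).
horizontal leg: A = 90 × 26 = 2340.00, centroid at (79.00, 13.00).
gusset: A = ½·52·76 = 1976.00, centroid at (51.33, 51.33).
ΣA = 9756.00 cm²
ΣAX̄ = (5440.00)(17.00) + (2340.00)(79.00) + (1976.00)(51.33) = 378774.67 cm³
ΣAȲ = (5440.00)(80.00) + (2340.00)(13.00) + (1976.00)(51.33) = 567054.67 cm³
X̄ = 378774.67 / 9756.00 = 38.82 cm
Ȳ = 567054.67 / 9756.00 = 58.12 cm

X̄ = 38.82 cm, Ȳ = 58.12 cm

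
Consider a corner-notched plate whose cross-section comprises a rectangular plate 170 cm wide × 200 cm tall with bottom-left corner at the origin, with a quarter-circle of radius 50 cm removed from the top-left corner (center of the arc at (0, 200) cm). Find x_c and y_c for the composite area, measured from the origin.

plate: A = 170 × 200 = 34000.00, centroid at (85.00, 100.00).
removed quarter-circle: A = −¼π·50² = -1963.50, centroid at (21.22, 178.78).
ΣA = 32036.50 cm²
ΣAx_c = (34000.00)(85.00) + (-1963.50)(21.22) = 2848333.33 cm³
ΣAy_c = (34000.00)(100.00) + (-1963.50)(178.78) = 3048967.58 cm³
x_c = 2848333.33 / 32036.50 = 88.91 cm
y_c = 3048967.58 / 32036.50 = 95.17 cm

x_c = 88.91 cm, y_c = 95.17 cm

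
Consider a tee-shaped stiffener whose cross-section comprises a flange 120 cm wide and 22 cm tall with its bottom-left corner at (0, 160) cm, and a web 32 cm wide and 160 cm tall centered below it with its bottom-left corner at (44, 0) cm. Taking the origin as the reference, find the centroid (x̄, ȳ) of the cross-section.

x̄ = 60.00 cm, ȳ = 110.96 cm

Part | A | x̄ᵢ | ȳᵢ | A·x̄ᵢ | A·ȳᵢ
web | 5120.00 | 60.00 | 80.00 | 307200.00 | 409600.00
flange | 2640.00 | 60.00 | 171.00 | 158400.00 | 451440.00
Σ | 7760.00 |  |  | 465600.00 | 861040.00
x̄ = 465600.00 / 7760.00 = 60.00 cm
ȳ = 861040.00 / 7760.00 = 110.96 cm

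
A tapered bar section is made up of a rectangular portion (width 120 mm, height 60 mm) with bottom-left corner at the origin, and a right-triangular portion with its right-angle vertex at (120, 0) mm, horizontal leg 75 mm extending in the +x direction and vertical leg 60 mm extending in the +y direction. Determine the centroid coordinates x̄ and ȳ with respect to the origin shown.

Part | A | x̄ᵢ | ȳᵢ | A·x̄ᵢ | A·ȳᵢ
rectangular portion | 7200.00 | 60.00 | 30.00 | 432000.00 | 216000.00
triangular portion | 2250.00 | 145.00 | 20.00 | 326250.00 | 45000.00
Σ | 9450.00 |  |  | 758250.00 | 261000.00
x̄ = 758250.00 / 9450.00 = 80.24 mm
ȳ = 261000.00 / 9450.00 = 27.62 mm

x̄ = 80.24 mm, ȳ = 27.62 mm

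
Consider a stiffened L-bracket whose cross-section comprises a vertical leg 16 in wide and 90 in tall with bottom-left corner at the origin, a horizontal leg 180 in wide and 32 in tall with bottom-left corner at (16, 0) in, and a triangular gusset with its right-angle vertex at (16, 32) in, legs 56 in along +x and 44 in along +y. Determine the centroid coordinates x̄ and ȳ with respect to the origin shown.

vertical leg: A = 16 × 90 = 1440.00, centroid at (8.00, 45.00).
horizontal leg: A = 180 × 32 = 5760.00, centroid at (106.00, 16.00).
gusset: A = ½·56·44 = 1232.00, centroid at (34.67, 46.67).
ΣA = 8432.00 in²
ΣAx̄ = (1440.00)(8.00) + (5760.00)(106.00) + (1232.00)(34.67) = 664789.33 in³
ΣAȳ = (1440.00)(45.00) + (5760.00)(16.00) + (1232.00)(46.67) = 214453.33 in³
x̄ = 664789.33 / 8432.00 = 78.84 in
ȳ = 214453.33 / 8432.00 = 25.43 in

x̄ = 78.84 in, ȳ = 25.43 in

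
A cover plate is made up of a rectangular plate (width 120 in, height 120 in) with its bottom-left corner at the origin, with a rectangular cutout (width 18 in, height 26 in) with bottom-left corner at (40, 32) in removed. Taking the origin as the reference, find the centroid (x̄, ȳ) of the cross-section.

Part | A | x̄ᵢ | ȳᵢ | A·x̄ᵢ | A·ȳᵢ
plate | 14400.00 | 60.00 | 60.00 | 864000.00 | 864000.00
hole | -468.00 | 49.00 | 45.00 | -22932.00 | -21060.00
Σ | 13932.00 |  |  | 841068.00 | 842940.00
x̄ = 841068.00 / 13932.00 = 60.37 in
ȳ = 842940.00 / 13932.00 = 60.50 in

x̄ = 60.37 in, ȳ = 60.50 in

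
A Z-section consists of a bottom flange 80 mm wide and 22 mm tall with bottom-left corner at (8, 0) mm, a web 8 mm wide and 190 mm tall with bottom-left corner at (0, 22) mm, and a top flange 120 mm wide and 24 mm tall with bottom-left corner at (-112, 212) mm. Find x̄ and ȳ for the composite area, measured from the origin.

bottom flange: A = 80 × 22 = 1760.00, centroid at (48.00, 11.00).
web: A = 8 × 190 = 1520.00, centroid at (4.00, 117.00).
top flange: A = 120 × 24 = 2880.00, centroid at (-52.00, 224.00).
ΣA = 6160.00 mm², ΣAx̄ = -59200.00 mm³, ΣAȳ = 842320.00 mm³.
x̄ = -59200.00/6160.00 = -9.61 mm; ȳ = 842320.00/6160.00 = 136.74 mm.

x̄ = -9.61 mm, ȳ = 136.74 mm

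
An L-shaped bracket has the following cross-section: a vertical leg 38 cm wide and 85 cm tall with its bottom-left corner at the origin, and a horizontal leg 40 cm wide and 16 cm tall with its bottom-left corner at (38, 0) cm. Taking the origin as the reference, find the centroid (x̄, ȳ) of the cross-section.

x̄ = 25.45 cm, ȳ = 36.79 cm

vertical leg: A = 38 × 85 = 3230.00, centroid at (19.00, 42.50).
horizontal leg: A = 40 × 16 = 640.00, centroid at (58.00, 8.00).
ΣA = 3870.00 cm², ΣAx̄ = 98490.00 cm³, ΣAȳ = 142395.00 cm³.
x̄ = 98490.00/3870.00 = 25.45 cm; ȳ = 142395.00/3870.00 = 36.79 cm.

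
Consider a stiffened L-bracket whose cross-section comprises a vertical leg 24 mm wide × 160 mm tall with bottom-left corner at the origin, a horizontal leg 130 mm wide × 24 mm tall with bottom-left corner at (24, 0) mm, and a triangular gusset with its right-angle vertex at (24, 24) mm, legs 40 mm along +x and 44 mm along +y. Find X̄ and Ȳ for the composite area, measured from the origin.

vertical leg: A = 24 × 160 = 3840.00, centroid at (12.00, 80.00).
horizontal leg: A = 130 × 24 = 3120.00, centroid at (89.00, 12.00).
gusset: A = ½·40·44 = 880.00, centroid at (37.33, 38.67).
ΣA = 7840.00 mm², ΣAX̄ = 356613.33 mm³, ΣAȲ = 378666.67 mm³.
X̄ = 356613.33/7840.00 = 45.49 mm; Ȳ = 378666.67/7840.00 = 48.30 mm.

X̄ = 45.49 mm, Ȳ = 48.30 mm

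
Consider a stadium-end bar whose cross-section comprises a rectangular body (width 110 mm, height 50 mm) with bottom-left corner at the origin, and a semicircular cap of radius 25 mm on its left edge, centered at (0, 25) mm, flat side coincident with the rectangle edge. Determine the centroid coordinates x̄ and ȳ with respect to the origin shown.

Part | A | x̄ᵢ | ȳᵢ | A·x̄ᵢ | A·ȳᵢ
rectangular body | 5500.00 | 55.00 | 25.00 | 302500.00 | 137500.00
semicircular end | 981.75 | -10.61 | 25.00 | -10416.67 | 24543.69
Σ | 6481.75 |  |  | 292083.33 | 162043.69
x̄ = 292083.33 / 6481.75 = 45.06 mm
ȳ = 162043.69 / 6481.75 = 25.00 mm

x̄ = 45.06 mm, ȳ = 25.00 mm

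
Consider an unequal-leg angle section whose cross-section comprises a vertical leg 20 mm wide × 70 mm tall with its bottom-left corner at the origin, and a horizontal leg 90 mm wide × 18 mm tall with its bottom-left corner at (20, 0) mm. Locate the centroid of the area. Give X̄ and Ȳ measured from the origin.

Part | A | x̄ᵢ | ȳᵢ | A·x̄ᵢ | A·ȳᵢ
vertical leg | 1400.00 | 10.00 | 35.00 | 14000.00 | 49000.00
horizontal leg | 1620.00 | 65.00 | 9.00 | 105300.00 | 14580.00
Σ | 3020.00 |  |  | 119300.00 | 63580.00
X̄ = 119300.00 / 3020.00 = 39.50 mm
Ȳ = 63580.00 / 3020.00 = 21.05 mm

X̄ = 39.50 mm, Ȳ = 21.05 mm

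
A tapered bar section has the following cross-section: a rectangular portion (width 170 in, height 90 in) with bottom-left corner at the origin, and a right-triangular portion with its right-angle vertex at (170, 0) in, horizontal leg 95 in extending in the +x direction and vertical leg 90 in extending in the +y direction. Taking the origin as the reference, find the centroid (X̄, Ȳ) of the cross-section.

rectangular portion: A = 170 × 90 = 15300.00, centroid at (85.00, 45.00).
triangular portion: A = ½·95·90 = 4275.00, centroid at (201.67, 30.00).
ΣA = 19575.00 in²
ΣAX̄ = (15300.00)(85.00) + (4275.00)(201.67) = 2162625.00 in³
ΣAȲ = (15300.00)(45.00) + (4275.00)(30.00) = 816750.00 in³
X̄ = 2162625.00 / 19575.00 = 110.48 in
Ȳ = 816750.00 / 19575.00 = 41.72 in

X̄ = 110.48 in, Ȳ = 41.72 in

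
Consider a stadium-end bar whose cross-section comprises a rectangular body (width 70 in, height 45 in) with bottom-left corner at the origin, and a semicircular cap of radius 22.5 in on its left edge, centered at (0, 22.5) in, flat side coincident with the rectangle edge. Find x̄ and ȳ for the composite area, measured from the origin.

Part | A | x̄ᵢ | ȳᵢ | A·x̄ᵢ | A·ȳᵢ
rectangular body | 3150.00 | 35.00 | 22.50 | 110250.00 | 70875.00
semicircular end | 795.22 | -9.55 | 22.50 | -7593.75 | 17892.35
Σ | 3945.22 |  |  | 102656.25 | 88767.35
x̄ = 102656.25 / 3945.22 = 26.02 in
ȳ = 88767.35 / 3945.22 = 22.50 in

x̄ = 26.02 in, ȳ = 22.50 in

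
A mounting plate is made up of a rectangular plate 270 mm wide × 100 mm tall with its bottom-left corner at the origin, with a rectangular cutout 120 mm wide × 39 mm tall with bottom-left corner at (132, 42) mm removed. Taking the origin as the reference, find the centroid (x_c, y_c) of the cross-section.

x_c = 123.05 mm, y_c = 47.59 mm

plate: A = 270 × 100 = 27000.00, centroid at (135.00, 50.00).
hole: A = −(120 × 39) = -4680.00, centroid at (192.00, 61.50).
ΣA = 22320.00 mm², ΣAx_c = 2746440.00 mm³, ΣAy_c = 1062180.00 mm³.
x_c = 2746440.00/22320.00 = 123.05 mm; y_c = 1062180.00/22320.00 = 47.59 mm.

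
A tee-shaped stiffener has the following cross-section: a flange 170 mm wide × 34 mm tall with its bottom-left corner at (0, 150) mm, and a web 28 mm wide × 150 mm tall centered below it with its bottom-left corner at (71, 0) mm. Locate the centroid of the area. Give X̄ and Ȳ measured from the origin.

web: A = 28 × 150 = 4200.00, centroid at (85.00, 75.00).
flange: A = 170 × 34 = 5780.00, centroid at (85.00, 167.00).
ΣA = 9980.00 mm², ΣAX̄ = 848300.00 mm³, ΣAȲ = 1280260.00 mm³.
X̄ = 848300.00/9980.00 = 85.00 mm; Ȳ = 1280260.00/9980.00 = 128.28 mm.

X̄ = 85.00 mm, Ȳ = 128.28 mm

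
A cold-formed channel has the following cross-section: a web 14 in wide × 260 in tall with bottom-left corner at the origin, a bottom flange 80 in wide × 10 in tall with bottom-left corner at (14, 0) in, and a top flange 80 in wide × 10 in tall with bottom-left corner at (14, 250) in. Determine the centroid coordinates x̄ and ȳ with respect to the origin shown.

web: A = 14 × 260 = 3640.00, centroid at (7.00, 130.00).
bottom flange: A = 80 × 10 = 800.00, centroid at (54.00, 5.00).
top flange: A = 80 × 10 = 800.00, centroid at (54.00, 255.00).
ΣA = 5240.00 in², ΣAx̄ = 111880.00 in³, ΣAȳ = 681200.00 in³.
x̄ = 111880.00/5240.00 = 21.35 in; ȳ = 681200.00/5240.00 = 130.00 in.

x̄ = 21.35 in, ȳ = 130.00 in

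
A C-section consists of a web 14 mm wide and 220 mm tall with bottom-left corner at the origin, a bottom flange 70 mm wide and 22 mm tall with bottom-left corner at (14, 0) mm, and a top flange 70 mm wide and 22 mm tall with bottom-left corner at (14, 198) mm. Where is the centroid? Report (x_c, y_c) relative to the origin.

web: A = 14 × 220 = 3080.00, centroid at (7.00, 110.00).
bottom flange: A = 70 × 22 = 1540.00, centroid at (49.00, 11.00).
top flange: A = 70 × 22 = 1540.00, centroid at (49.00, 209.00).
ΣA = 6160.00 mm², ΣAx_c = 172480.00 mm³, ΣAy_c = 677600.00 mm³.
x_c = 172480.00/6160.00 = 28.00 mm; y_c = 677600.00/6160.00 = 110.00 mm.

x_c = 28.00 mm, y_c = 110.00 mm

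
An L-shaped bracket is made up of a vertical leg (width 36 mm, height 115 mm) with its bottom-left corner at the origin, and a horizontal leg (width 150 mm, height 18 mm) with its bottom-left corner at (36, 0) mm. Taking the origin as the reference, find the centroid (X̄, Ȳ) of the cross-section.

X̄ = 54.71 mm, Ȳ = 38.36 mm

Part | A | x̄ᵢ | ȳᵢ | A·x̄ᵢ | A·ȳᵢ
vertical leg | 4140.00 | 18.00 | 57.50 | 74520.00 | 238050.00
horizontal leg | 2700.00 | 111.00 | 9.00 | 299700.00 | 24300.00
Σ | 6840.00 |  |  | 374220.00 | 262350.00
X̄ = 374220.00 / 6840.00 = 54.71 mm
Ȳ = 262350.00 / 6840.00 = 38.36 mm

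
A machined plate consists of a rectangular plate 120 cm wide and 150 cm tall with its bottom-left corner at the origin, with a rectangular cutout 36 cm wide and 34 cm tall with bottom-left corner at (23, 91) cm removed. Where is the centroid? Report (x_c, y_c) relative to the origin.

x_c = 61.39 cm, y_c = 72.59 cm

plate: A = 120 × 150 = 18000.00, centroid at (60.00, 75.00).
hole: A = −(36 × 34) = -1224.00, centroid at (41.00, 108.00).
ΣA = 16776.00 cm²
ΣAx_c = (18000.00)(60.00) + (-1224.00)(41.00) = 1029816.00 cm³
ΣAy_c = (18000.00)(75.00) + (-1224.00)(108.00) = 1217808.00 cm³
x_c = 1029816.00 / 16776.00 = 61.39 cm
y_c = 1217808.00 / 16776.00 = 72.59 cm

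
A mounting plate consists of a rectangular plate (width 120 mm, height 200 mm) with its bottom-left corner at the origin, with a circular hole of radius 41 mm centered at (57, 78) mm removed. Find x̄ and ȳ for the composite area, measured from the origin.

plate: A = 120 × 200 = 24000.00, centroid at (60.00, 100.00).
hole: A = −π·41² = -5281.02, centroid at (57.00, 78.00).
ΣA = 18718.98 mm²
ΣAx̄ = (24000.00)(60.00) + (-5281.02)(57.00) = 1138982.02 mm³
ΣAȳ = (24000.00)(100.00) + (-5281.02)(78.00) = 1988080.65 mm³
x̄ = 1138982.02 / 18718.98 = 60.85 mm
ȳ = 1988080.65 / 18718.98 = 106.21 mm

x̄ = 60.85 mm, ȳ = 106.21 mm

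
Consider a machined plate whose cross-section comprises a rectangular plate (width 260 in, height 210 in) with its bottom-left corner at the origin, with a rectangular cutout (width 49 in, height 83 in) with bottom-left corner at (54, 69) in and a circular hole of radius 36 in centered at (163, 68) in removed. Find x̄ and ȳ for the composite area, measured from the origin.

plate: A = 260 × 210 = 54600.00, centroid at (130.00, 105.00).
hole 1: A = −(49 × 83) = -4067.00, centroid at (78.50, 110.50).
hole 2: A = −π·36² = -4071.50, centroid at (163.00, 68.00).
ΣA = 46461.50 in²
ΣAx̄ = (54600.00)(130.00) + (-4067.00)(78.50) + (-4071.50)(163.00) = 6115085.34 in³
ΣAȳ = (54600.00)(105.00) + (-4067.00)(110.50) + (-4071.50)(68.00) = 5006734.22 in³
x̄ = 6115085.34 / 46461.50 = 131.62 in
ȳ = 5006734.22 / 46461.50 = 107.76 in

x̄ = 131.62 in, ȳ = 107.76 in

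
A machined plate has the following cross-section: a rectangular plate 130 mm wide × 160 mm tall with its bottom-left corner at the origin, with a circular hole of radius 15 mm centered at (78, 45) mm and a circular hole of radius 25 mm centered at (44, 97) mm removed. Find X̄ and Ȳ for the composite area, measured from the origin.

X̄ = 66.77 mm, Ȳ = 79.52 mm

plate: A = 130 × 160 = 20800.00, centroid at (65.00, 80.00).
hole 1: A = −π·15² = -706.86, centroid at (78.00, 45.00).
hole 2: A = −π·25² = -1963.50, centroid at (44.00, 97.00).
ΣA = 18129.65 mm², ΣAX̄ = 1210471.25 mm³, ΣAȲ = 1441732.32 mm³.
X̄ = 1210471.25/18129.65 = 66.77 mm; Ȳ = 1441732.32/18129.65 = 79.52 mm.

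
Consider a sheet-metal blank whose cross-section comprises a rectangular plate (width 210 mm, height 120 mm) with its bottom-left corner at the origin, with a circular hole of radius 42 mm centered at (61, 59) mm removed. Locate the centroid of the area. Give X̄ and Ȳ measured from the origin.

plate: A = 210 × 120 = 25200.00, centroid at (105.00, 60.00).
hole: A = −π·42² = -5541.77, centroid at (61.00, 59.00).
ΣA = 19658.23 mm², ΣAX̄ = 2307952.06 mm³, ΣAȲ = 1185035.60 mm³.
X̄ = 2307952.06/19658.23 = 117.40 mm; Ȳ = 1185035.60/19658.23 = 60.28 mm.

X̄ = 117.40 mm, Ȳ = 60.28 mm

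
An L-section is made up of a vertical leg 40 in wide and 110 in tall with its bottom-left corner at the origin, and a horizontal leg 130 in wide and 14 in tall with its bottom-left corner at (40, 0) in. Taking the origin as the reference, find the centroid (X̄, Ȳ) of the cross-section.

X̄ = 44.87 in, Ȳ = 40.95 in

vertical leg: A = 40 × 110 = 4400.00, centroid at (20.00, 55.00).
horizontal leg: A = 130 × 14 = 1820.00, centroid at (105.00, 7.00).
ΣA = 6220.00 in²
ΣAX̄ = (4400.00)(20.00) + (1820.00)(105.00) = 279100.00 in³
ΣAȲ = (4400.00)(55.00) + (1820.00)(7.00) = 254740.00 in³
X̄ = 279100.00 / 6220.00 = 44.87 in
Ȳ = 254740.00 / 6220.00 = 40.95 in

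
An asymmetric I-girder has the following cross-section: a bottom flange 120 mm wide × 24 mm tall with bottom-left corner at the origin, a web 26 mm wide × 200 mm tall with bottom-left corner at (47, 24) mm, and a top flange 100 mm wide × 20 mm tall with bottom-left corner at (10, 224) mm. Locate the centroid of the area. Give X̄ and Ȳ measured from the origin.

Part | A | x̄ᵢ | ȳᵢ | A·x̄ᵢ | A·ȳᵢ
bottom flange | 2880.00 | 60.00 | 12.00 | 172800.00 | 34560.00
web | 5200.00 | 60.00 | 124.00 | 312000.00 | 644800.00
top flange | 2000.00 | 60.00 | 234.00 | 120000.00 | 468000.00
Σ | 10080.00 |  |  | 604800.00 | 1147360.00
X̄ = 604800.00 / 10080.00 = 60.00 mm
Ȳ = 1147360.00 / 10080.00 = 113.83 mm

X̄ = 60.00 mm, Ȳ = 113.83 mm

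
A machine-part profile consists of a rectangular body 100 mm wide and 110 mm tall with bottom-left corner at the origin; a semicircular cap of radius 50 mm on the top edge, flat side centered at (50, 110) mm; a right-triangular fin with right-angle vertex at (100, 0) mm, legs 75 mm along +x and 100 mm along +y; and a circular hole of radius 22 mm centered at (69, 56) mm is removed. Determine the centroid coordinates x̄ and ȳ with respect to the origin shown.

x̄ = 64.71 mm, ȳ = 67.62 mm

rectangular body: A = 100 × 110 = 11000.00, centroid at (50.00, 55.00).
semicircular top: A = ½π·50² = 3926.99, centroid at (50.00, 131.22).
triangular fin: A = ½·75·100 = 3750.00, centroid at (125.00, 33.33).
hole: A = −π·22² = -1520.53, centroid at (69.00, 56.00).
ΣA = 17156.46 mm²
ΣAx̄ = (11000.00)(50.00) + (3926.99)(50.00) + (3750.00)(125.00) + (-1520.53)(69.00) = 1110182.91 mm³
ΣAȳ = (11000.00)(55.00) + (3926.99)(131.22) + (3750.00)(33.33) + (-1520.53)(56.00) = 1160152.60 mm³
x̄ = 1110182.91 / 17156.46 = 64.71 mm
ȳ = 1160152.60 / 17156.46 = 67.62 mm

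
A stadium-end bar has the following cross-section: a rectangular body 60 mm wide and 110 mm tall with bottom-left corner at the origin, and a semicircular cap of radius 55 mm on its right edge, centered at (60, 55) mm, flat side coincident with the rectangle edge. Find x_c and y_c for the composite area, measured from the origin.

Part | A | x̄ᵢ | ȳᵢ | A·x̄ᵢ | A·ȳᵢ
rectangular body | 6600.00 | 30.00 | 55.00 | 198000.00 | 363000.00
semicircular end | 4751.66 | 83.34 | 55.00 | 396016.20 | 261341.24
Σ | 11351.66 |  |  | 594016.20 | 624341.24
x_c = 594016.20 / 11351.66 = 52.33 mm
y_c = 624341.24 / 11351.66 = 55.00 mm

x_c = 52.33 mm, y_c = 55.00 mm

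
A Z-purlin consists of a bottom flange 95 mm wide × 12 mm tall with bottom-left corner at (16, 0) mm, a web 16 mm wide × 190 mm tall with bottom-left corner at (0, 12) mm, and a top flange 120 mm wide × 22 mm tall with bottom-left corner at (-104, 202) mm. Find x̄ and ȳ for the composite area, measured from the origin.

bottom flange: A = 95 × 12 = 1140.00, centroid at (63.50, 6.00).
web: A = 16 × 190 = 3040.00, centroid at (8.00, 107.00).
top flange: A = 120 × 22 = 2640.00, centroid at (-44.00, 213.00).
ΣA = 6820.00 mm²
ΣAx̄ = (1140.00)(63.50) + (3040.00)(8.00) + (2640.00)(-44.00) = -19450.00 mm³
ΣAȳ = (1140.00)(6.00) + (3040.00)(107.00) + (2640.00)(213.00) = 894440.00 mm³
x̄ = -19450.00 / 6820.00 = -2.85 mm
ȳ = 894440.00 / 6820.00 = 131.15 mm

x̄ = -2.85 mm, ȳ = 131.15 mm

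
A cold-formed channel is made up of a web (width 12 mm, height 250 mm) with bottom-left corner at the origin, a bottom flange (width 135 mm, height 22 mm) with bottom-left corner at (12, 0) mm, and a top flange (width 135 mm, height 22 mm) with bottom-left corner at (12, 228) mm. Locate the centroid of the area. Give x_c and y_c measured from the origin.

web: A = 12 × 250 = 3000.00, centroid at (6.00, 125.00).
bottom flange: A = 135 × 22 = 2970.00, centroid at (79.50, 11.00).
top flange: A = 135 × 22 = 2970.00, centroid at (79.50, 239.00).
ΣA = 8940.00 mm²
ΣAx_c = (3000.00)(6.00) + (2970.00)(79.50) + (2970.00)(79.50) = 490230.00 mm³
ΣAy_c = (3000.00)(125.00) + (2970.00)(11.00) + (2970.00)(239.00) = 1117500.00 mm³
x_c = 490230.00 / 8940.00 = 54.84 mm
y_c = 1117500.00 / 8940.00 = 125.00 mm

x_c = 54.84 mm, y_c = 125.00 mm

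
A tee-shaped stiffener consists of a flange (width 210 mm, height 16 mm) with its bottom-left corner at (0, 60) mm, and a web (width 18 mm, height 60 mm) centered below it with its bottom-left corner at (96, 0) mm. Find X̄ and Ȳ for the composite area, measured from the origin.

web: A = 18 × 60 = 1080.00, centroid at (105.00, 30.00).
flange: A = 210 × 16 = 3360.00, centroid at (105.00, 68.00).
ΣA = 4440.00 mm², ΣAX̄ = 466200.00 mm³, ΣAȲ = 260880.00 mm³.
X̄ = 466200.00/4440.00 = 105.00 mm; Ȳ = 260880.00/4440.00 = 58.76 mm.

X̄ = 105.00 mm, Ȳ = 58.76 mm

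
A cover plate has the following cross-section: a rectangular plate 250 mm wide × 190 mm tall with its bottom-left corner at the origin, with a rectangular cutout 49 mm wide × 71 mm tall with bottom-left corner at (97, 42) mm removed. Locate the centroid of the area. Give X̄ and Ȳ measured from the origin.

plate: A = 250 × 190 = 47500.00, centroid at (125.00, 95.00).
hole: A = −(49 × 71) = -3479.00, centroid at (121.50, 77.50).
ΣA = 44021.00 mm²
ΣAX̄ = (47500.00)(125.00) + (-3479.00)(121.50) = 5514801.50 mm³
ΣAȲ = (47500.00)(95.00) + (-3479.00)(77.50) = 4242877.50 mm³
X̄ = 5514801.50 / 44021.00 = 125.28 mm
Ȳ = 4242877.50 / 44021.00 = 96.38 mm

X̄ = 125.28 mm, Ȳ = 96.38 mm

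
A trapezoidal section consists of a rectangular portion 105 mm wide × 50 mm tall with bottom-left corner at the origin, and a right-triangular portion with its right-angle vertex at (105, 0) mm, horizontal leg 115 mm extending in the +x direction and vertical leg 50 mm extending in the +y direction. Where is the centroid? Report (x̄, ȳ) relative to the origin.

rectangular portion: A = 105 × 50 = 5250.00, centroid at (52.50, 25.00).
triangular portion: A = ½·115·50 = 2875.00, centroid at (143.33, 16.67).
ΣA = 8125.00 mm²
ΣAx̄ = (5250.00)(52.50) + (2875.00)(143.33) = 687708.33 mm³
ΣAȳ = (5250.00)(25.00) + (2875.00)(16.67) = 179166.67 mm³
x̄ = 687708.33 / 8125.00 = 84.64 mm
ȳ = 179166.67 / 8125.00 = 22.05 mm

x̄ = 84.64 mm, ȳ = 22.05 mm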